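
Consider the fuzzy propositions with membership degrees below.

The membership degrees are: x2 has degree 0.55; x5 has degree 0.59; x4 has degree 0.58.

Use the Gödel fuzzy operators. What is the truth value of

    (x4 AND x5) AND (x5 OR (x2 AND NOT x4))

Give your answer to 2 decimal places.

0.58

x4 AND x5 = min(a, b) on (0.58, 0.59) = 0.58
NOT x4 = 1 − 0.58 = 0.42
x2 AND NOT x4 = min(a, b) on (0.55, 0.42) = 0.42
x5 OR (x2 AND NOT x4) = max(a, b) on (0.59, 0.42) = 0.59
(x4 AND x5) AND (x5 OR (x2 AND NOT x4)) = min(a, b) on (0.58, 0.59) = 0.58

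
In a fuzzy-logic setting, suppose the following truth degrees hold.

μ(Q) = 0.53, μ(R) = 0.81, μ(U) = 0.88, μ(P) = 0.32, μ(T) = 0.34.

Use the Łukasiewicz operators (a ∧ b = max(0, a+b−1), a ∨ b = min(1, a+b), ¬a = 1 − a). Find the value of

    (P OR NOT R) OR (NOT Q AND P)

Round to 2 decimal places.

0.51

NOT R = 1 − 0.81 = 0.19
P OR NOT R = min(1, a+b) on (0.32, 0.19) = 0.51
NOT Q = 1 − 0.53 = 0.47
NOT Q AND P = max(0, a+b−1) on (0.47, 0.32) = 0.00
(P OR NOT R) OR (NOT Q AND P) = min(1, a+b) on (0.51, 0.00) = 0.51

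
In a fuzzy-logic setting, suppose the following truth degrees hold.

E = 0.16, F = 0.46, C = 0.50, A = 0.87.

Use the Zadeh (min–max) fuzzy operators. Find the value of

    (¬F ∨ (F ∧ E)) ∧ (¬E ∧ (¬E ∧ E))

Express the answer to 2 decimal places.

¬F = 1 − 0.46 = 0.54
F ∧ E = min(a, b) on (0.46, 0.16) = 0.16
¬F ∨ (F ∧ E) = max(a, b) on (0.54, 0.16) = 0.54
¬E = 1 − 0.16 = 0.84
¬E = 1 − 0.16 = 0.84
¬E ∧ E = min(a, b) on (0.84, 0.16) = 0.16
¬E ∧ (¬E ∧ E) = min(a, b) on (0.84, 0.16) = 0.16
(¬F ∨ (F ∧ E)) ∧ (¬E ∧ (¬E ∧ E)) = min(a, b) on (0.54, 0.16) = 0.16

0.16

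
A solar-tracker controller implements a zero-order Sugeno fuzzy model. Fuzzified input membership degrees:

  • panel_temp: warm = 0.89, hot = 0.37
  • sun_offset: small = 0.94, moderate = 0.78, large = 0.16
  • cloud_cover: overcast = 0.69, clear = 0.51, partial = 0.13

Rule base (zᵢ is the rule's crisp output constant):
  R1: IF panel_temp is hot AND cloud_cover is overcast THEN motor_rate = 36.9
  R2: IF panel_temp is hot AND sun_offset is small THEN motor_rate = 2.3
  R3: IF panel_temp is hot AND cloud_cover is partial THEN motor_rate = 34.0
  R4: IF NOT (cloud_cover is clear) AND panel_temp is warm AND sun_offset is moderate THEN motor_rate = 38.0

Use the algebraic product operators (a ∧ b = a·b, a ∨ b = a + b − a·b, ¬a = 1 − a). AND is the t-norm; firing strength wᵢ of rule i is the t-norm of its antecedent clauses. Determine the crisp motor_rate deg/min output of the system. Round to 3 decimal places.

24.998

R1 (z=36.9): hot=0.37, overcast=0.69; AND[a·b] → w = 0.2553
R2 (z=2.3): hot=0.37, small=0.94; AND[a·b] → w = 0.3478
R3 (z=34.0): hot=0.37, partial=0.13; AND[a·b] → w = 0.0481
R4 (z=38.0): ¬clear=1−0.51=0.49, warm=0.89, moderate=0.78; AND[a·b] → w = 0.3402
Weighted average = (0.2553·36.9 + 0.3478·2.3 + 0.0481·34.0 + 0.3402·38.0) / (0.2553 + 0.3478 + 0.0481 + 0.3402)
  = 24.7819 / 0.9914 = 24.998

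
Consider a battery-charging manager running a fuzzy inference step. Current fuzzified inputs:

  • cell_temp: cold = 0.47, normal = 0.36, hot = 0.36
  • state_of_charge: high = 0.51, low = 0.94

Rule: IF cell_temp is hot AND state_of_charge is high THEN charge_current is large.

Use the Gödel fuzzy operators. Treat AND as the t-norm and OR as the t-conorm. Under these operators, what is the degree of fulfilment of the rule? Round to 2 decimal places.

0.36

firing strength: hot=0.36, high=0.51; AND[min(a, b)] → w = 0.36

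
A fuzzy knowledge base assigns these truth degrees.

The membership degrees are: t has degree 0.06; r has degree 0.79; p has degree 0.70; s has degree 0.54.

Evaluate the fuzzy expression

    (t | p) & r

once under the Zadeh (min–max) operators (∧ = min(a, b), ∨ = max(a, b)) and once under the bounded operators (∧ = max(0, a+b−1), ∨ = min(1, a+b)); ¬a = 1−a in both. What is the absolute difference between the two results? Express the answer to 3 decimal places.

Under Zadeh (min–max):
  t | p = max(a, b) on (0.06, 0.70) = 0.70
  (t | p) & r = min(a, b) on (0.70, 0.79) = 0.70
  → value = 0.7000
Under bounded:
  t | p = min(1, a+b) on (0.06, 0.70) = 0.76
  (t | p) & r = max(0, a+b−1) on (0.76, 0.79) = 0.55
  → value = 0.5500
|0.7000 − 0.5500| = 0.150

0.150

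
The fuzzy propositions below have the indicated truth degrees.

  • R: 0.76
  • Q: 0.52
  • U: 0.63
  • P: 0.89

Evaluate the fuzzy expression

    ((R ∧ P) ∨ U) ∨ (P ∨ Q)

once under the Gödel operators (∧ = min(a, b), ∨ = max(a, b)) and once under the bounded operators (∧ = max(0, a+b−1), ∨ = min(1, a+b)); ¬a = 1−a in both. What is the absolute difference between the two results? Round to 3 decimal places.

0.110

Under Gödel:
  R ∧ P = min(a, b) on (0.76, 0.89) = 0.76
  (R ∧ P) ∨ U = max(a, b) on (0.76, 0.63) = 0.76
  P ∨ Q = max(a, b) on (0.89, 0.52) = 0.89
  ((R ∧ P) ∨ U) ∨ (P ∨ Q) = max(a, b) on (0.76, 0.89) = 0.89
  → value = 0.8900
Under bounded:
  R ∧ P = max(0, a+b−1) on (0.76, 0.89) = 0.65
  (R ∧ P) ∨ U = min(1, a+b) on (0.65, 0.63) = 1.00
  P ∨ Q = min(1, a+b) on (0.89, 0.52) = 1.00
  ((R ∧ P) ∨ U) ∨ (P ∨ Q) = min(1, a+b) on (1.00, 1.00) = 1.00
  → value = 1.0000
|0.8900 − 1.0000| = 0.110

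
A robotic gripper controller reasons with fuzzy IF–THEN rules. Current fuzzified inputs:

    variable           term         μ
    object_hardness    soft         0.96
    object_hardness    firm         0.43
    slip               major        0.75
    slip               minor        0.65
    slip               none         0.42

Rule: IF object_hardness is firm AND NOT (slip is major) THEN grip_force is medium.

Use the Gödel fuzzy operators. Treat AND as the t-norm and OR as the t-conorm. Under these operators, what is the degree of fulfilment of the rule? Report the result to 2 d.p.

0.25

firing strength: firm=0.43, ¬major=1−0.75=0.25; AND[min(a, b)] → w = 0.25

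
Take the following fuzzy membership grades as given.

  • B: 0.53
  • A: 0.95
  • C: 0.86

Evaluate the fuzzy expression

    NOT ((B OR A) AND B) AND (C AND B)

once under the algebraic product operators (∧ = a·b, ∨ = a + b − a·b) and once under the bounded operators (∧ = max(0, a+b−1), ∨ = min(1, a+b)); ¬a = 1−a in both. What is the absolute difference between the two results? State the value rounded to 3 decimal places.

Under algebraic product:
  B OR A = a + b − a·b on (0.5300, 0.9500) = 0.9765
  (B OR A) AND B = a·b on (0.9765, 0.5300) = 0.5175
  NOT ((B OR A) AND B) = 1 − 0.5175 = 0.4825
  C AND B = a·b on (0.8600, 0.5300) = 0.4558
  NOT ((B OR A) AND B) AND (C AND B) = a·b on (0.4825, 0.4558) = 0.2199
  → value = 0.2199
Under bounded:
  B OR A = min(1, a+b) on (0.53, 0.95) = 1.00
  (B OR A) AND B = max(0, a+b−1) on (1.00, 0.53) = 0.53
  NOT ((B OR A) AND B) = 1 − 0.53 = 0.47
  C AND B = max(0, a+b−1) on (0.86, 0.53) = 0.39
  NOT ((B OR A) AND B) AND (C AND B) = max(0, a+b−1) on (0.47, 0.39) = 0.00
  → value = 0.0000
|0.2199 − 0.0000| = 0.220

0.220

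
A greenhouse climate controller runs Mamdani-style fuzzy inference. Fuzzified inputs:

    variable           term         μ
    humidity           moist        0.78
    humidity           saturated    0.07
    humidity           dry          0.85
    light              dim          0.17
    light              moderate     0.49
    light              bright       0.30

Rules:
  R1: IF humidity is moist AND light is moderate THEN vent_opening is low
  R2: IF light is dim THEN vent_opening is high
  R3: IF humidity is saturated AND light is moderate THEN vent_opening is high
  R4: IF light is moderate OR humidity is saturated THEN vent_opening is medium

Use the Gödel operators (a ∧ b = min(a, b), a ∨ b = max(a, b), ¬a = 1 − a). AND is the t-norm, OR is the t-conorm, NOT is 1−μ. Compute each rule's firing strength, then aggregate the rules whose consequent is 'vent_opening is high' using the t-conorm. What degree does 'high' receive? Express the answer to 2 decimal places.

R1: moist=0.78, moderate=0.49; AND[min(a, b)] → w = 0.49
R2: dim=0.17 → w = 0.17
R3: saturated=0.07, moderate=0.49; AND[min(a, b)] → w = 0.07
R4: moderate=0.49, saturated=0.07; OR[max(a, b)] → w = 0.49
Rules with consequent 'high': {R2, R3} → strengths 0.17, 0.07
Aggregate via t-conorm [max(a, b)]: 0.17

0.17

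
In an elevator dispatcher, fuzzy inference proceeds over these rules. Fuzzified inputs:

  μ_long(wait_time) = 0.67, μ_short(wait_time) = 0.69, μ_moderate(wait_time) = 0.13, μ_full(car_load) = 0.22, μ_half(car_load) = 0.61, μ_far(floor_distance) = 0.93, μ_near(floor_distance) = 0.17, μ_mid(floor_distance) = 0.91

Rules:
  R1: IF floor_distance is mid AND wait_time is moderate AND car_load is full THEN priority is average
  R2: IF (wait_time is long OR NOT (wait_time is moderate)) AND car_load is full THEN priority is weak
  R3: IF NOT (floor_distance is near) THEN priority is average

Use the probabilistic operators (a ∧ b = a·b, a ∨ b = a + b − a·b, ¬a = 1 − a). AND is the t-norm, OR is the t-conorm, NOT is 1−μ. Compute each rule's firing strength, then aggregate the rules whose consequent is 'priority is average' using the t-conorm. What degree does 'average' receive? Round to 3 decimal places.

R1: mid=0.91, moderate=0.13, full=0.22; AND[a·b] → w = 0.0260
R2: (long=0.67 OR ¬moderate=1−0.13=0.87) = 0.9571; AND[a·b] with full=0.22 → w = 0.2106
R3: ¬near=1−0.17=0.83 → w = 0.8300
Rules with consequent 'average': {R1, R3} → strengths 0.0260, 0.8300
Aggregate via t-conorm [a + b − a·b]: 0.8344

0.834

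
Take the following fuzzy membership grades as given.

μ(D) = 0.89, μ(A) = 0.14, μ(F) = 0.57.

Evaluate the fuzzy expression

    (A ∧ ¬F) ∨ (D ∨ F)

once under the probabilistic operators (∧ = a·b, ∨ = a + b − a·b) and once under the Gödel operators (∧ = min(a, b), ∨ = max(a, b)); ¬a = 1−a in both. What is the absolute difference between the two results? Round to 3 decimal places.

0.066

Under probabilistic:
  ¬F = 1 − 0.5700 = 0.4300
  A ∧ ¬F = a·b on (0.1400, 0.4300) = 0.0602
  D ∨ F = a + b − a·b on (0.8900, 0.5700) = 0.9527
  (A ∧ ¬F) ∨ (D ∨ F) = a + b − a·b on (0.0602, 0.9527) = 0.9555
  → value = 0.9555
Under Gödel:
  ¬F = 1 − 0.57 = 0.43
  A ∧ ¬F = min(a, b) on (0.14, 0.43) = 0.14
  D ∨ F = max(a, b) on (0.89, 0.57) = 0.89
  (A ∧ ¬F) ∨ (D ∨ F) = max(a, b) on (0.14, 0.89) = 0.89
  → value = 0.8900
|0.9555 − 0.8900| = 0.066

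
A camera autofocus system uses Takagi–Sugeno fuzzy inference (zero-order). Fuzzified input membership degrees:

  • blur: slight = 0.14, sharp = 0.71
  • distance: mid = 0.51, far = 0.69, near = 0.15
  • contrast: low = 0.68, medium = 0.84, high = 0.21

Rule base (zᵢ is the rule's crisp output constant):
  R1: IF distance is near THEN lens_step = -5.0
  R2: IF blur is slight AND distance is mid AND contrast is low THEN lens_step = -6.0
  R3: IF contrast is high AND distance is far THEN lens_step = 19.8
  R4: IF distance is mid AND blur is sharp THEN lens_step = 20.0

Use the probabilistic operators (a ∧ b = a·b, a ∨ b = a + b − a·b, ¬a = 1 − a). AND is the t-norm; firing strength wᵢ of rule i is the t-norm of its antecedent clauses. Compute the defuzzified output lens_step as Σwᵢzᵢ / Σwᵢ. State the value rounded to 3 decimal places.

R1 (z=-5.0): near=0.15 → w = 0.1500
R2 (z=-6.0): slight=0.14, mid=0.51, low=0.68; AND[a·b] → w = 0.0486
R3 (z=19.8): high=0.21, far=0.69; AND[a·b] → w = 0.1449
R4 (z=20.0): mid=0.51, sharp=0.71; AND[a·b] → w = 0.3621
Weighted average = (0.1500·-5.0 + 0.0486·-6.0 + 0.1449·19.8 + 0.3621·20.0) / (0.1500 + 0.0486 + 0.1449 + 0.3621)
  = 9.0697 / 0.7056 = 12.855

12.855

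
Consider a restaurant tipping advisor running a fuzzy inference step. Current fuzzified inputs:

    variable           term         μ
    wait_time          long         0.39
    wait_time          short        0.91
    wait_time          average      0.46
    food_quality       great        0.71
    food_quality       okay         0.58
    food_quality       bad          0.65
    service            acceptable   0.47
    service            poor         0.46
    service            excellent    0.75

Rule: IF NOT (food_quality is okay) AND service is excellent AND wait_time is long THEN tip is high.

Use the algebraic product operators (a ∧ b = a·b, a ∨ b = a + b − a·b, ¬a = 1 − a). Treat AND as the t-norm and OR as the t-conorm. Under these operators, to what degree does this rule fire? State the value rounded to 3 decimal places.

0.123

firing strength: ¬okay=1−0.58=0.42, excellent=0.75, long=0.39; AND[a·b] → w = 0.1229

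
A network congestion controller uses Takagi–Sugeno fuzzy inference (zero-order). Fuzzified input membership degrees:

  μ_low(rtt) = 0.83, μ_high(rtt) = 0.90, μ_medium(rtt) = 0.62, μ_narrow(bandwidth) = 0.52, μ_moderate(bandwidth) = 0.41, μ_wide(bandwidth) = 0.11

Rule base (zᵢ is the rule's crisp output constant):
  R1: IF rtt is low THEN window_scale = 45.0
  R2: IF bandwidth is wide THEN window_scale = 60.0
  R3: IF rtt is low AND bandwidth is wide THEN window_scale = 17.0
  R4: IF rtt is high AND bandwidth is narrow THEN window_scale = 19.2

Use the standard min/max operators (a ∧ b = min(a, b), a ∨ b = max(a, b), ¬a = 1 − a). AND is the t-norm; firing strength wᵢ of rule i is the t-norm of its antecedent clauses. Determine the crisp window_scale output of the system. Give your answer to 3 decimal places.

35.544

R1 (z=45.0): low=0.83 → w = 0.83
R2 (z=60.0): wide=0.11 → w = 0.11
R3 (z=17.0): low=0.83, wide=0.11; AND[min(a, b)] → w = 0.11
R4 (z=19.2): high=0.90, narrow=0.52; AND[min(a, b)] → w = 0.52
Weighted average = (0.83·45.0 + 0.11·60.0 + 0.11·17.0 + 0.52·19.2) / (0.83 + 0.11 + 0.11 + 0.52)
  = 55.8040 / 1.5700 = 35.544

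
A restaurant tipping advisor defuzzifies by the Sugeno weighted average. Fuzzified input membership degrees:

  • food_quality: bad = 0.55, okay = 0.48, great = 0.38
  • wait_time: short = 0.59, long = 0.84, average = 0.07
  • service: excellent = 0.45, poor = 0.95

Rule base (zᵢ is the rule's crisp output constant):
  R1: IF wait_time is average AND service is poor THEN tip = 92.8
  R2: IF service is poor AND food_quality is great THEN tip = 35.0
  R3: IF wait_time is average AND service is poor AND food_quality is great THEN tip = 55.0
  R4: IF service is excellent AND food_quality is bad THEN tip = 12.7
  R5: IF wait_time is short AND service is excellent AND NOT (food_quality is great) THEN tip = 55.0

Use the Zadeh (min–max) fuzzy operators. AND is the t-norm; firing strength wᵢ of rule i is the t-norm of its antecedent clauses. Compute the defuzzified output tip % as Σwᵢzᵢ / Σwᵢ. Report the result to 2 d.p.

38.11

R1 (z=92.8): average=0.07, poor=0.95; AND[min(a, b)] → w = 0.07
R2 (z=35.0): poor=0.95, great=0.38; AND[min(a, b)] → w = 0.38
R3 (z=55.0): average=0.07, poor=0.95, great=0.38; AND[min(a, b)] → w = 0.07
R4 (z=12.7): excellent=0.45, bad=0.55; AND[min(a, b)] → w = 0.45
R5 (z=55.0): short=0.59, excellent=0.45, ¬great=1−0.38=0.62; AND[min(a, b)] → w = 0.45
Weighted average = (0.07·92.8 + 0.38·35.0 + 0.07·55.0 + 0.45·12.7 + 0.45·55.0) / (0.07 + 0.38 + 0.07 + 0.45 + 0.45)
  = 54.1110 / 1.4200 = 38.11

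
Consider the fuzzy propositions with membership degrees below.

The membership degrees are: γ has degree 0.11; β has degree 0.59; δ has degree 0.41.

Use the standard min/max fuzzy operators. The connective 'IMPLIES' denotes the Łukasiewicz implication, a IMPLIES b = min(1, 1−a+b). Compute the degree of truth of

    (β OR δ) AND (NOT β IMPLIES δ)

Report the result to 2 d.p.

β OR δ = max(a, b) on (0.59, 0.41) = 0.59
NOT β = 1 − 0.59 = 0.41
NOT β IMPLIES δ  [Łukasiewicz: min(1, 1−a+b)] with a=0.41, b=0.41 → 1.00
(β OR δ) AND (NOT β IMPLIES δ) = min(a, b) on (0.59, 1.00) = 0.59

0.59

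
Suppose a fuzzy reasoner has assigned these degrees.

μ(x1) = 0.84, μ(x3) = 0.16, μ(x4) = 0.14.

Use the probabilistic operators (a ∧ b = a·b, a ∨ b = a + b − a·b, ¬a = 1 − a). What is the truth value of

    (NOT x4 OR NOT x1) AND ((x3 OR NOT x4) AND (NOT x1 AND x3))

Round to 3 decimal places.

0.020

NOT x4 = 1 − 0.1400 = 0.8600
NOT x1 = 1 − 0.8400 = 0.1600
NOT x4 OR NOT x1 = a + b − a·b on (0.8600, 0.1600) = 0.8824
NOT x4 = 1 − 0.1400 = 0.8600
x3 OR NOT x4 = a + b − a·b on (0.1600, 0.8600) = 0.8824
NOT x1 = 1 − 0.8400 = 0.1600
NOT x1 AND x3 = a·b on (0.1600, 0.1600) = 0.0256
(x3 OR NOT x4) AND (NOT x1 AND x3) = a·b on (0.8824, 0.0256) = 0.0226
(NOT x4 OR NOT x1) AND ((x3 OR NOT x4) AND (NOT x1 AND x3)) = a·b on (0.8824, 0.0226) = 0.0199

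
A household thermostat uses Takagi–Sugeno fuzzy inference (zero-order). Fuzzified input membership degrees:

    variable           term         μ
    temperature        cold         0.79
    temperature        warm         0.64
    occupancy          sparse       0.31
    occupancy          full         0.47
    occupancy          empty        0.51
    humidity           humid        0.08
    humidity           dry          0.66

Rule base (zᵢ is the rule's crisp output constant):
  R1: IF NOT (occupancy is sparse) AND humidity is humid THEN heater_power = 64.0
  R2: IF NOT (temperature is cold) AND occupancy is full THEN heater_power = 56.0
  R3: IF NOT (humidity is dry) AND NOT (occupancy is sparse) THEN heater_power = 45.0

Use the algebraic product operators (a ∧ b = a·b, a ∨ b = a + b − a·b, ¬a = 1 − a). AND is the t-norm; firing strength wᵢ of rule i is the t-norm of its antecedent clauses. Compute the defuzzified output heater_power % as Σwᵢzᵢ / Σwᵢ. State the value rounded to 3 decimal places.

50.494

R1 (z=64.0): ¬sparse=1−0.31=0.69, humid=0.08; AND[a·b] → w = 0.0552
R2 (z=56.0): ¬cold=1−0.79=0.21, full=0.47; AND[a·b] → w = 0.0987
R3 (z=45.0): ¬dry=1−0.66=0.34, ¬sparse=1−0.31=0.69; AND[a·b] → w = 0.2346
Weighted average = (0.0552·64.0 + 0.0987·56.0 + 0.2346·45.0) / (0.0552 + 0.0987 + 0.2346)
  = 19.6170 / 0.3885 = 50.494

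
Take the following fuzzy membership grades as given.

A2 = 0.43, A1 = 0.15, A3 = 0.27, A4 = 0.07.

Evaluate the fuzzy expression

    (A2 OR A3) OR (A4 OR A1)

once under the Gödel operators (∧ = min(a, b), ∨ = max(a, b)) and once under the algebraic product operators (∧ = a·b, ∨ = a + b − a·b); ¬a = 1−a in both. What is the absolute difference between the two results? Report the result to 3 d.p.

0.241

Under Gödel:
  A2 OR A3 = max(a, b) on (0.43, 0.27) = 0.43
  A4 OR A1 = max(a, b) on (0.07, 0.15) = 0.15
  (A2 OR A3) OR (A4 OR A1) = max(a, b) on (0.43, 0.15) = 0.43
  → value = 0.4300
Under algebraic product:
  A2 OR A3 = a + b − a·b on (0.4300, 0.2700) = 0.5839
  A4 OR A1 = a + b − a·b on (0.0700, 0.1500) = 0.2095
  (A2 OR A3) OR (A4 OR A1) = a + b − a·b on (0.5839, 0.2095) = 0.6711
  → value = 0.6711
|0.4300 − 0.6711| = 0.241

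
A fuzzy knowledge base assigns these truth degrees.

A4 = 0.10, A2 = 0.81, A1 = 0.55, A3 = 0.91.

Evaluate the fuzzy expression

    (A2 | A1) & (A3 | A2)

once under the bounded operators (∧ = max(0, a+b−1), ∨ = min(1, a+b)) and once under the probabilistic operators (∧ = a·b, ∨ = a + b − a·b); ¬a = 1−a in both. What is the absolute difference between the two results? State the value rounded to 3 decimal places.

0.101

Under bounded:
  A2 | A1 = min(1, a+b) on (0.81, 0.55) = 1.00
  A3 | A2 = min(1, a+b) on (0.91, 0.81) = 1.00
  (A2 | A1) & (A3 | A2) = max(0, a+b−1) on (1.00, 1.00) = 1.00
  → value = 1.0000
Under probabilistic:
  A2 | A1 = a + b − a·b on (0.8100, 0.5500) = 0.9145
  A3 | A2 = a + b − a·b on (0.9100, 0.8100) = 0.9829
  (A2 | A1) & (A3 | A2) = a·b on (0.9145, 0.9829) = 0.8989
  → value = 0.8989
|1.0000 − 0.8989| = 0.101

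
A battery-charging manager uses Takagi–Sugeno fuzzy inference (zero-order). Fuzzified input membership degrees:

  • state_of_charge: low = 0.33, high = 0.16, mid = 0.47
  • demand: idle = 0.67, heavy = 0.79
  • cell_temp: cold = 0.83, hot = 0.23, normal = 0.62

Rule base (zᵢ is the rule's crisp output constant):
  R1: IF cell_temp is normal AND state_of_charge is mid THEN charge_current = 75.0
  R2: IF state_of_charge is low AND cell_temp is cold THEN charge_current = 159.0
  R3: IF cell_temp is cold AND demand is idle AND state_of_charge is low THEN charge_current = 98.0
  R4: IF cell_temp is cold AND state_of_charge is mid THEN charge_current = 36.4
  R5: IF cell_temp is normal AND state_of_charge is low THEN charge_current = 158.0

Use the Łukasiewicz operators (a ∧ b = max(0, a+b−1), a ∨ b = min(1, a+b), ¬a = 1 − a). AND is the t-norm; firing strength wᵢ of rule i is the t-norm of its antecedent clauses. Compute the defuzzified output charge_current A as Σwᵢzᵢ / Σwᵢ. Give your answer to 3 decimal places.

78.382

R1 (z=75.0): normal=0.62, mid=0.47; AND[max(0, a+b−1)] → w = 0.09
R2 (z=159.0): low=0.33, cold=0.83; AND[max(0, a+b−1)] → w = 0.16
R3 (z=98.0): cold=0.83, idle=0.67, low=0.33; AND[max(0, a+b−1)] → w = 0.00
R4 (z=36.4): cold=0.83, mid=0.47; AND[max(0, a+b−1)] → w = 0.30
R5 (z=158.0): normal=0.62, low=0.33; AND[max(0, a+b−1)] → w = 0.00
Weighted average = (0.09·75.0 + 0.16·159.0 + 0.00·98.0 + 0.30·36.4 + 0.00·158.0) / (0.09 + 0.16 + 0.00 + 0.30 + 0.00)
  = 43.1100 / 0.5500 = 78.382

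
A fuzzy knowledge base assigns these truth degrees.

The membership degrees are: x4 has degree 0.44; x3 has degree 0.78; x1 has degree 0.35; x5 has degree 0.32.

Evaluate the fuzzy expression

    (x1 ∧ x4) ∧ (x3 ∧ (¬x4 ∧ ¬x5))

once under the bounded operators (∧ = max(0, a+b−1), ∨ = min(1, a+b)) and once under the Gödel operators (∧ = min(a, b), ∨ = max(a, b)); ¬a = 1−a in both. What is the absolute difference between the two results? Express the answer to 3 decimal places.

Under bounded:
  x1 ∧ x4 = max(0, a+b−1) on (0.35, 0.44) = 0.00
  ¬x4 = 1 − 0.44 = 0.56
  ¬x5 = 1 − 0.32 = 0.68
  ¬x4 ∧ ¬x5 = max(0, a+b−1) on (0.56, 0.68) = 0.24
  x3 ∧ (¬x4 ∧ ¬x5) = max(0, a+b−1) on (0.78, 0.24) = 0.02
  (x1 ∧ x4) ∧ (x3 ∧ (¬x4 ∧ ¬x5)) = max(0, a+b−1) on (0.00, 0.02) = 0.00
  → value = 0.0000
Under Gödel:
  x1 ∧ x4 = min(a, b) on (0.35, 0.44) = 0.35
  ¬x4 = 1 − 0.44 = 0.56
  ¬x5 = 1 − 0.32 = 0.68
  ¬x4 ∧ ¬x5 = min(a, b) on (0.56, 0.68) = 0.56
  x3 ∧ (¬x4 ∧ ¬x5) = min(a, b) on (0.78, 0.56) = 0.56
  (x1 ∧ x4) ∧ (x3 ∧ (¬x4 ∧ ¬x5)) = min(a, b) on (0.35, 0.56) = 0.35
  → value = 0.3500
|0.0000 − 0.3500| = 0.350

0.350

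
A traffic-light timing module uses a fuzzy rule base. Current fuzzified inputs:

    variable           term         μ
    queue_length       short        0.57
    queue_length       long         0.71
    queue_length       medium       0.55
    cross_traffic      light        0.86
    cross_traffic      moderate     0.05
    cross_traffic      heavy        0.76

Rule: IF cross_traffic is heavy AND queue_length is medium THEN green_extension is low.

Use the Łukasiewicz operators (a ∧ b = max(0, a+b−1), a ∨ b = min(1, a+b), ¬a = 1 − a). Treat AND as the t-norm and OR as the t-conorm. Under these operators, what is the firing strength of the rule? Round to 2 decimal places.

firing strength: heavy=0.76, medium=0.55; AND[max(0, a+b−1)] → w = 0.31

0.31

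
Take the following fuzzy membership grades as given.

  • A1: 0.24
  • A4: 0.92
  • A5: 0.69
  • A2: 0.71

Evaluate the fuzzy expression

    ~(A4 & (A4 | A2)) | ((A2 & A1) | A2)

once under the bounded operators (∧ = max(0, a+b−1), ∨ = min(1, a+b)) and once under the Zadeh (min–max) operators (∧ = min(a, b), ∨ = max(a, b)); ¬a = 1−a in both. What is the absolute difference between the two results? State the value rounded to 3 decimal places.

0.080

Under bounded:
  A4 | A2 = min(1, a+b) on (0.92, 0.71) = 1.00
  A4 & (A4 | A2) = max(0, a+b−1) on (0.92, 1.00) = 0.92
  ~(A4 & (A4 | A2)) = 1 − 0.92 = 0.08
  A2 & A1 = max(0, a+b−1) on (0.71, 0.24) = 0.00
  (A2 & A1) | A2 = min(1, a+b) on (0.00, 0.71) = 0.71
  ~(A4 & (A4 | A2)) | ((A2 & A1) | A2) = min(1, a+b) on (0.08, 0.71) = 0.79
  → value = 0.7900
Under Zadeh (min–max):
  A4 | A2 = max(a, b) on (0.92, 0.71) = 0.92
  A4 & (A4 | A2) = min(a, b) on (0.92, 0.92) = 0.92
  ~(A4 & (A4 | A2)) = 1 − 0.92 = 0.08
  A2 & A1 = min(a, b) on (0.71, 0.24) = 0.24
  (A2 & A1) | A2 = max(a, b) on (0.24, 0.71) = 0.71
  ~(A4 & (A4 | A2)) | ((A2 & A1) | A2) = max(a, b) on (0.08, 0.71) = 0.71
  → value = 0.7100
|0.7900 − 0.7100| = 0.080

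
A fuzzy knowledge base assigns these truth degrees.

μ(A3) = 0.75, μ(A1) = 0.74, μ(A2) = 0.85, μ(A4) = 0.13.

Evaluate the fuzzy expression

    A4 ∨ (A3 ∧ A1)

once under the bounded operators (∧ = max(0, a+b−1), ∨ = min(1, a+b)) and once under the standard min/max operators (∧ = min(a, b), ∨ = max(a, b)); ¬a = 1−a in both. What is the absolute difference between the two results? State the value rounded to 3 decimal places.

Under bounded:
  A3 ∧ A1 = max(0, a+b−1) on (0.75, 0.74) = 0.49
  A4 ∨ (A3 ∧ A1) = min(1, a+b) on (0.13, 0.49) = 0.62
  → value = 0.6200
Under standard min/max:
  A3 ∧ A1 = min(a, b) on (0.75, 0.74) = 0.74
  A4 ∨ (A3 ∧ A1) = max(a, b) on (0.13, 0.74) = 0.74
  → value = 0.7400
|0.6200 − 0.7400| = 0.120

0.120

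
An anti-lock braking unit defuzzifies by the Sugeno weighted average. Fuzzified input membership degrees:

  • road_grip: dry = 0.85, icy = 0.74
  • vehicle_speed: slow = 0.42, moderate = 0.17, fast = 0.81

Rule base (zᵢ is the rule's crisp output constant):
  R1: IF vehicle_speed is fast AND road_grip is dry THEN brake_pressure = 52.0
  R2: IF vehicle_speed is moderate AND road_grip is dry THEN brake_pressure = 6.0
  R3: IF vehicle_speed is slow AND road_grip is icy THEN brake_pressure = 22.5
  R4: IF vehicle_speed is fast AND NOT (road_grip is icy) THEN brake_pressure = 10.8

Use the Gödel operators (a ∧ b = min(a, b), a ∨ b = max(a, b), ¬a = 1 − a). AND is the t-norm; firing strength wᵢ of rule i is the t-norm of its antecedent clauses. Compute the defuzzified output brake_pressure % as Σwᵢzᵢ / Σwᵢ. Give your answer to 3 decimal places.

33.372

R1 (z=52.0): fast=0.81, dry=0.85; AND[min(a, b)] → w = 0.81
R2 (z=6.0): moderate=0.17, dry=0.85; AND[min(a, b)] → w = 0.17
R3 (z=22.5): slow=0.42, icy=0.74; AND[min(a, b)] → w = 0.42
R4 (z=10.8): fast=0.81, ¬icy=1−0.74=0.26; AND[min(a, b)] → w = 0.26
Weighted average = (0.81·52.0 + 0.17·6.0 + 0.42·22.5 + 0.26·10.8) / (0.81 + 0.17 + 0.42 + 0.26)
  = 55.3980 / 1.6600 = 33.372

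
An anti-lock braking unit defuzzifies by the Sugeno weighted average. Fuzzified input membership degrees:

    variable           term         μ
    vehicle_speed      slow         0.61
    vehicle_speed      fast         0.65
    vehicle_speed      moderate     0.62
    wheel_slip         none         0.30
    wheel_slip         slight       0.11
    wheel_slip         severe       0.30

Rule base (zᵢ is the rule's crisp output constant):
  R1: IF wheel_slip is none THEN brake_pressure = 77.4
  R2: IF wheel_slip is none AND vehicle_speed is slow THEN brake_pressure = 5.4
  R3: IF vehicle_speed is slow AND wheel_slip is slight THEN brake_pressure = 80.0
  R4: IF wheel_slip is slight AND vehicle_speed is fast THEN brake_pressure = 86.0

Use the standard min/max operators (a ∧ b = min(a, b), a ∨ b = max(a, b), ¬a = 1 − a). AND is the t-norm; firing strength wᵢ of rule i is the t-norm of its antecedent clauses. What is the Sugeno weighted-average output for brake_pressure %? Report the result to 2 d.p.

R1 (z=77.4): none=0.30 → w = 0.30
R2 (z=5.4): none=0.30, slow=0.61; AND[min(a, b)] → w = 0.30
R3 (z=80.0): slow=0.61, slight=0.11; AND[min(a, b)] → w = 0.11
R4 (z=86.0): slight=0.11, fast=0.65; AND[min(a, b)] → w = 0.11
Weighted average = (0.30·77.4 + 0.30·5.4 + 0.11·80.0 + 0.11·86.0) / (0.30 + 0.30 + 0.11 + 0.11)
  = 43.1000 / 0.8200 = 52.56

52.56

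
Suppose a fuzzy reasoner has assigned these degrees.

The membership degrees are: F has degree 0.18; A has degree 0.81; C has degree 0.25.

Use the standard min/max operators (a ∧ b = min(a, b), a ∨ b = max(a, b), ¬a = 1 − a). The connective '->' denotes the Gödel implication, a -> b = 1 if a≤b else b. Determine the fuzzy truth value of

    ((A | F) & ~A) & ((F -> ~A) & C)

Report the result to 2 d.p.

0.19

A | F = max(a, b) on (0.81, 0.18) = 0.81
~A = 1 − 0.81 = 0.19
(A | F) & ~A = min(a, b) on (0.81, 0.19) = 0.19
~A = 1 − 0.81 = 0.19
F -> ~A  [Gödel: 1 if a≤b else b] with a=0.18, b=0.19 → 1.00
(F -> ~A) & C = min(a, b) on (1.00, 0.25) = 0.25
((A | F) & ~A) & ((F -> ~A) & C) = min(a, b) on (0.19, 0.25) = 0.19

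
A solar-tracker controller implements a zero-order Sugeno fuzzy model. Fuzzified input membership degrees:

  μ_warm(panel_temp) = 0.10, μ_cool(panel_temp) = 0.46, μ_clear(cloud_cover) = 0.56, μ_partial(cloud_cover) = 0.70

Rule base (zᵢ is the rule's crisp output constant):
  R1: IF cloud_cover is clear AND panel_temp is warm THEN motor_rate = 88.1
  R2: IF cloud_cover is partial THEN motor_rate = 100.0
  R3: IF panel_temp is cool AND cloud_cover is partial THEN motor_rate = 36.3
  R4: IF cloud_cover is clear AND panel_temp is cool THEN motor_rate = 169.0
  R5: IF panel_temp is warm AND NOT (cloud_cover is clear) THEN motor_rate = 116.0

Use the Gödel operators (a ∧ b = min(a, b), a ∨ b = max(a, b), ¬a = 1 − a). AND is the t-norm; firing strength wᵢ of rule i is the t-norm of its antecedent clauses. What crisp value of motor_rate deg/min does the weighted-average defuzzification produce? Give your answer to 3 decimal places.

101.565

R1 (z=88.1): clear=0.56, warm=0.10; AND[min(a, b)] → w = 0.10
R2 (z=100.0): partial=0.70 → w = 0.70
R3 (z=36.3): cool=0.46, partial=0.70; AND[min(a, b)] → w = 0.46
R4 (z=169.0): clear=0.56, cool=0.46; AND[min(a, b)] → w = 0.46
R5 (z=116.0): warm=0.10, ¬clear=1−0.56=0.44; AND[min(a, b)] → w = 0.10
Weighted average = (0.10·88.1 + 0.70·100.0 + 0.46·36.3 + 0.46·169.0 + 0.10·116.0) / (0.10 + 0.70 + 0.46 + 0.46 + 0.10)
  = 184.8480 / 1.8200 = 101.565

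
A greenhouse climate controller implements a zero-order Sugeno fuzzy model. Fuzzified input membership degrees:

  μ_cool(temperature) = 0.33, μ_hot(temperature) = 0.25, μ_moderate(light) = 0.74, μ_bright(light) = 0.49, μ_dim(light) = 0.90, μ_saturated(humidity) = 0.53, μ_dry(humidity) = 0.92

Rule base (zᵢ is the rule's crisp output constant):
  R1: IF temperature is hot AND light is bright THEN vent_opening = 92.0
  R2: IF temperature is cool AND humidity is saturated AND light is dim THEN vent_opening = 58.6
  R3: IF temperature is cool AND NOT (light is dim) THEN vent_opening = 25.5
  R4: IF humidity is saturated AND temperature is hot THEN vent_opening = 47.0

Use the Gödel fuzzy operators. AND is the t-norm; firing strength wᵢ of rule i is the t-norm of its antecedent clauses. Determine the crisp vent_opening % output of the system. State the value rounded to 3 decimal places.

R1 (z=92.0): hot=0.25, bright=0.49; AND[min(a, b)] → w = 0.25
R2 (z=58.6): cool=0.33, saturated=0.53, dim=0.90; AND[min(a, b)] → w = 0.33
R3 (z=25.5): cool=0.33, ¬dim=1−0.90=0.10; AND[min(a, b)] → w = 0.10
R4 (z=47.0): saturated=0.53, hot=0.25; AND[min(a, b)] → w = 0.25
Weighted average = (0.25·92.0 + 0.33·58.6 + 0.10·25.5 + 0.25·47.0) / (0.25 + 0.33 + 0.10 + 0.25)
  = 56.6380 / 0.9300 = 60.901

60.901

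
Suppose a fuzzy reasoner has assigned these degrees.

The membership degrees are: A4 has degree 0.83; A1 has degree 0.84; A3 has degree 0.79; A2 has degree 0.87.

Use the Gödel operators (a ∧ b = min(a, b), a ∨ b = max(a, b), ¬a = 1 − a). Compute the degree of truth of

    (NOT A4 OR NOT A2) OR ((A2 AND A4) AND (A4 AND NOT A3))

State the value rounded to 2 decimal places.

NOT A4 = 1 − 0.83 = 0.17
NOT A2 = 1 − 0.87 = 0.13
NOT A4 OR NOT A2 = max(a, b) on (0.17, 0.13) = 0.17
A2 AND A4 = min(a, b) on (0.87, 0.83) = 0.83
NOT A3 = 1 − 0.79 = 0.21
A4 AND NOT A3 = min(a, b) on (0.83, 0.21) = 0.21
(A2 AND A4) AND (A4 AND NOT A3) = min(a, b) on (0.83, 0.21) = 0.21
(NOT A4 OR NOT A2) OR ((A2 AND A4) AND (A4 AND NOT A3)) = max(a, b) on (0.17, 0.21) = 0.21

0.21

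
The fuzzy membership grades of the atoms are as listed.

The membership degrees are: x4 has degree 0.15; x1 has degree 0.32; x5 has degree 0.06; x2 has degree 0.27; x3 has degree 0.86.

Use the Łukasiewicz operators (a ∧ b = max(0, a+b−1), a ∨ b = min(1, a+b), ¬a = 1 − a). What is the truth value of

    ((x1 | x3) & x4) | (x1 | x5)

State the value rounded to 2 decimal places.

x1 | x3 = min(1, a+b) on (0.32, 0.86) = 1.00
(x1 | x3) & x4 = max(0, a+b−1) on (1.00, 0.15) = 0.15
x1 | x5 = min(1, a+b) on (0.32, 0.06) = 0.38
((x1 | x3) & x4) | (x1 | x5) = min(1, a+b) on (0.15, 0.38) = 0.53

0.53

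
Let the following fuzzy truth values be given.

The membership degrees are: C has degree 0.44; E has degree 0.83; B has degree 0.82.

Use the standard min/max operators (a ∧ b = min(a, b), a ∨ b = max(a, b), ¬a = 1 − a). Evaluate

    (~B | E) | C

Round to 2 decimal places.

0.83

~B = 1 − 0.82 = 0.18
~B | E = max(a, b) on (0.18, 0.83) = 0.83
(~B | E) | C = max(a, b) on (0.83, 0.44) = 0.83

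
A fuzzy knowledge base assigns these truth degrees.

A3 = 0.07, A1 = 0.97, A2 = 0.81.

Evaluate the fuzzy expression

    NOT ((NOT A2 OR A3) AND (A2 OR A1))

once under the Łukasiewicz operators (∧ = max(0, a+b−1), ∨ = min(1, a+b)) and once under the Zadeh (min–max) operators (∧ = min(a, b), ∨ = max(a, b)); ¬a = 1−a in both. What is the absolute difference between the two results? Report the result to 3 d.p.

Under Łukasiewicz:
  NOT A2 = 1 − 0.81 = 0.19
  NOT A2 OR A3 = min(1, a+b) on (0.19, 0.07) = 0.26
  A2 OR A1 = min(1, a+b) on (0.81, 0.97) = 1.00
  (NOT A2 OR A3) AND (A2 OR A1) = max(0, a+b−1) on (0.26, 1.00) = 0.26
  NOT ((NOT A2 OR A3) AND (A2 OR A1)) = 1 − 0.26 = 0.74
  → value = 0.7400
Under Zadeh (min–max):
  NOT A2 = 1 − 0.81 = 0.19
  NOT A2 OR A3 = max(a, b) on (0.19, 0.07) = 0.19
  A2 OR A1 = max(a, b) on (0.81, 0.97) = 0.97
  (NOT A2 OR A3) AND (A2 OR A1) = min(a, b) on (0.19, 0.97) = 0.19
  NOT ((NOT A2 OR A3) AND (A2 OR A1)) = 1 − 0.19 = 0.81
  → value = 0.8100
|0.7400 − 0.8100| = 0.070

0.070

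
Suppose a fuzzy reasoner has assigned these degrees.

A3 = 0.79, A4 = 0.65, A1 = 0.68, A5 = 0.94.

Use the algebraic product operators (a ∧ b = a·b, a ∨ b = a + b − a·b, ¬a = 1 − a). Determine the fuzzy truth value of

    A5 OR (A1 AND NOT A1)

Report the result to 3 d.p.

0.953

NOT A1 = 1 − 0.6800 = 0.3200
A1 AND NOT A1 = a·b on (0.6800, 0.3200) = 0.2176
A5 OR (A1 AND NOT A1) = a + b − a·b on (0.9400, 0.2176) = 0.9531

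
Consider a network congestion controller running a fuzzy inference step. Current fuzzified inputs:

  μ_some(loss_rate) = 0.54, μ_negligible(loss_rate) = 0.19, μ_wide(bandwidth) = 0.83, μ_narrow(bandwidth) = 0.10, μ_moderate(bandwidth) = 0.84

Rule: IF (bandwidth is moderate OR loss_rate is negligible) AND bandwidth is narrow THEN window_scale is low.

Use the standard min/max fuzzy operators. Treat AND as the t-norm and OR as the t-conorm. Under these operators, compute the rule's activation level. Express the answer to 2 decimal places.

0.10

firing strength: (moderate=0.84 OR negligible=0.19) = 0.84; AND[min(a, b)] with narrow=0.10 → w = 0.10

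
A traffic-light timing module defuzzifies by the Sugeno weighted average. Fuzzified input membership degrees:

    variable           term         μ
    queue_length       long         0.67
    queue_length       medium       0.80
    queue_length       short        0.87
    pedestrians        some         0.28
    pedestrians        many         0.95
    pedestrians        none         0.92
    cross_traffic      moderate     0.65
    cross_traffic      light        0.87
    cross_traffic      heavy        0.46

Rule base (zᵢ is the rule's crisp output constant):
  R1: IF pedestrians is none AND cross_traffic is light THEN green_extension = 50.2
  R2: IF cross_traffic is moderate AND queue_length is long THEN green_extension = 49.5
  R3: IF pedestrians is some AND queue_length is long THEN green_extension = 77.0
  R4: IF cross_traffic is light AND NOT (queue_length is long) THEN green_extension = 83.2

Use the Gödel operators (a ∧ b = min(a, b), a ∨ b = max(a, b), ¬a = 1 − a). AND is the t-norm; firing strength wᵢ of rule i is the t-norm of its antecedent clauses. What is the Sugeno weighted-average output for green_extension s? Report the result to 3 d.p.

58.622

R1 (z=50.2): none=0.92, light=0.87; AND[min(a, b)] → w = 0.87
R2 (z=49.5): moderate=0.65, long=0.67; AND[min(a, b)] → w = 0.65
R3 (z=77.0): some=0.28, long=0.67; AND[min(a, b)] → w = 0.28
R4 (z=83.2): light=0.87, ¬long=1−0.67=0.33; AND[min(a, b)] → w = 0.33
Weighted average = (0.87·50.2 + 0.65·49.5 + 0.28·77.0 + 0.33·83.2) / (0.87 + 0.65 + 0.28 + 0.33)
  = 124.8650 / 2.1300 = 58.622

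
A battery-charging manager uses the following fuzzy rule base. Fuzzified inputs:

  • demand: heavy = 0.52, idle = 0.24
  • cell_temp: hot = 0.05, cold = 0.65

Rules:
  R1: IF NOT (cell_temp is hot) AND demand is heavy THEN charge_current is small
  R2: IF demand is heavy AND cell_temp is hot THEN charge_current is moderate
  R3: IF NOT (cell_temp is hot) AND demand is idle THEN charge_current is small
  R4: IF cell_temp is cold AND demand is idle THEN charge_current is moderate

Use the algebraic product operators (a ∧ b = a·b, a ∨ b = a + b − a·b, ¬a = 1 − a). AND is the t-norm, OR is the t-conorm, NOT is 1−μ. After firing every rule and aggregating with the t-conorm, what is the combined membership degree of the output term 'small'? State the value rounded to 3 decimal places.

0.609

R1: ¬hot=1−0.05=0.95, heavy=0.52; AND[a·b] → w = 0.4940
R2: heavy=0.52, hot=0.05; AND[a·b] → w = 0.0260
R3: ¬hot=1−0.05=0.95, idle=0.24; AND[a·b] → w = 0.2280
R4: cold=0.65, idle=0.24; AND[a·b] → w = 0.1560
Rules with consequent 'small': {R1, R3} → strengths 0.4940, 0.2280
Aggregate via t-conorm [a + b − a·b]: 0.6094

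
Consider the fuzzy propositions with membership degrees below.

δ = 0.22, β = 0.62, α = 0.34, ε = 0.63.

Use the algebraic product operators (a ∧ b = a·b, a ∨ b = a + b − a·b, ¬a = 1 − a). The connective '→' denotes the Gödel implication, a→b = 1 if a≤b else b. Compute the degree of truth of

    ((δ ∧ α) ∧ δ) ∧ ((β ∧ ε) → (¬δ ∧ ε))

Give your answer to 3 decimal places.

0.016

δ ∧ α = a·b on (0.2200, 0.3400) = 0.0748
(δ ∧ α) ∧ δ = a·b on (0.0748, 0.2200) = 0.0165
β ∧ ε = a·b on (0.6200, 0.6300) = 0.3906
¬δ = 1 − 0.2200 = 0.7800
¬δ ∧ ε = a·b on (0.7800, 0.6300) = 0.4914
(β ∧ ε) → (¬δ ∧ ε)  [Gödel: 1 if a≤b else b] with a=0.3906, b=0.4914 → 1.0000
((δ ∧ α) ∧ δ) ∧ ((β ∧ ε) → (¬δ ∧ ε)) = a·b on (0.0165, 1.0000) = 0.0165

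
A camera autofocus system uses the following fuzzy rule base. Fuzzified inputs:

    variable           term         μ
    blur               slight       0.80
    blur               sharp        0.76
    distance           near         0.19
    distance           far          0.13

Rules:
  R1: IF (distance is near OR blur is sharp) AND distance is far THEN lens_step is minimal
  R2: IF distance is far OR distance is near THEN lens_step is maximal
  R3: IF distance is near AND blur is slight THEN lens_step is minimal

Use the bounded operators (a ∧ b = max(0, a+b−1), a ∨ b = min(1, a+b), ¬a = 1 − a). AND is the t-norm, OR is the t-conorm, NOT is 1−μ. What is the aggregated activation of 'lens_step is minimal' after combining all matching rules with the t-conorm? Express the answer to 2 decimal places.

R1: (near=0.19 OR sharp=0.76) = 0.95; AND[max(0, a+b−1)] with far=0.13 → w = 0.08
R2: far=0.13, near=0.19; OR[min(1, a+b)] → w = 0.32
R3: near=0.19, slight=0.80; AND[max(0, a+b−1)] → w = 0.00
Rules with consequent 'minimal': {R1, R3} → strengths 0.08, 0.00
Aggregate via t-conorm [min(1, a+b)]: 0.08

0.08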